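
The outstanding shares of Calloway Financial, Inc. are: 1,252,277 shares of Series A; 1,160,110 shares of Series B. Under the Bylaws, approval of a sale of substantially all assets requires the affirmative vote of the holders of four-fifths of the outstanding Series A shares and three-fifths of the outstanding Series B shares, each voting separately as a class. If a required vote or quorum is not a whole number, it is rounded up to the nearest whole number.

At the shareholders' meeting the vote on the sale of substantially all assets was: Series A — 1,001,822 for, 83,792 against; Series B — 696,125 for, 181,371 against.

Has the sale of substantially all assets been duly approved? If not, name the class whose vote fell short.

Series A: 4/5 of 1252277 = 1001821.60, rounded up to 1001822; 1,001,822 required, 1,001,822 in favor — approved.
Series B: 3/5 of 1160110 = 696066; 696,066 required, 696,125 in favor — approved.

Approved — every class gave the required vote.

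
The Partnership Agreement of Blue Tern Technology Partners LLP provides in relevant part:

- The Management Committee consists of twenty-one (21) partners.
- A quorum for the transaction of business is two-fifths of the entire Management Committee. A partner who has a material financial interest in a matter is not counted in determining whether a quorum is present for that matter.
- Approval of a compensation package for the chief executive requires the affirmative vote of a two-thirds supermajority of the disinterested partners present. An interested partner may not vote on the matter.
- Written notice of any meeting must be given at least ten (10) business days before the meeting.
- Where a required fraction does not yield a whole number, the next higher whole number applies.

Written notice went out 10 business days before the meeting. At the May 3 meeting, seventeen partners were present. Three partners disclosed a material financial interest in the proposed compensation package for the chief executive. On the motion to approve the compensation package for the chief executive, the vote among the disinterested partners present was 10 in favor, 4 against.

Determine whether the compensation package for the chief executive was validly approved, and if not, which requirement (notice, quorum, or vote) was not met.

Valid — all requirements satisfied.

Notice: 10 business days given; 10 required (10 ≥ 10). Satisfied.
Quorum: 17 present, but the 3 interested partners do not count, leaving 14. Quorum is 9. Satisfied.
Vote: the compensation package for the chief executive requires two-thirds of the disinterested partners present (17 − 3 = 14). 2/3 of 14 = 9.33, rounded up to 10, so 10 affirmative votes are needed; 10 voted in favor. Satisfied.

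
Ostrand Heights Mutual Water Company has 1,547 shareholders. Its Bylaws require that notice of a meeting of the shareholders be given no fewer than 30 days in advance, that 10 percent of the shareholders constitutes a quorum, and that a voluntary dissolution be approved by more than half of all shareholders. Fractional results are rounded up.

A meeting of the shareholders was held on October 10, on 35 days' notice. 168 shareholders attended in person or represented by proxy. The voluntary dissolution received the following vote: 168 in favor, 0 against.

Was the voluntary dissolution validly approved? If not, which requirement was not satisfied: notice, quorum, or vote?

Invalid — vote requirement not satisfied.

Notice: 35 days given; 30 required. Satisfied.
Quorum: 10% of 1,547 = 154.70, rounded up to 155; 168 present. Satisfied.
Vote: requires a majority of all shareholders (1,547); a majority of 1547 is 774, so 774 needed; 168 in favor. Not satisfied.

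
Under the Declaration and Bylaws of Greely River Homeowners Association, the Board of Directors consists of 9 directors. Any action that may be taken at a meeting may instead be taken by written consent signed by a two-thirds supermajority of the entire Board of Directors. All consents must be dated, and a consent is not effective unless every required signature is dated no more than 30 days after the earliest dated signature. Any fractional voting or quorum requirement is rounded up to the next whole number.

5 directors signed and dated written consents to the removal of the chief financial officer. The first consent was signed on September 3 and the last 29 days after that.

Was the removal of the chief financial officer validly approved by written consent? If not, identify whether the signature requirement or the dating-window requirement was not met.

Not effective — insufficient signatures.

Signatures required: a two-thirds supermajority of 9 — 2/3 of 9 = 6, so 6 needed; 5 signed. Insufficient.
Dating window: the latest signature is 29 days after the earliest; the limit is 30 days. Within the window.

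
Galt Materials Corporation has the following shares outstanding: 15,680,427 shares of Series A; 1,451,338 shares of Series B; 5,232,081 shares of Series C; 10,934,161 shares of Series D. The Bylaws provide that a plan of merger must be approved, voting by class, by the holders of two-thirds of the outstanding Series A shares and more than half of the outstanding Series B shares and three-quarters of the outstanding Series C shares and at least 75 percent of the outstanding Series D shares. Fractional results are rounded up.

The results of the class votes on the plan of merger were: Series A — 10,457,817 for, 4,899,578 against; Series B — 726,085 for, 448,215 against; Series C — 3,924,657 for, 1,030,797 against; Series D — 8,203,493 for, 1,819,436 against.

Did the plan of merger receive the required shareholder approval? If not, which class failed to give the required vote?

Series A: 2/3 of 15680427 = 10453618; 10,453,618 required, 10,457,817 in favor — approved.
Series B: a majority of 1451338 is 725670; 725,670 required, 726,085 in favor — approved.
Series C: 3/4 of 5232081 = 3924060.75, rounded up to 3924061; 3,924,061 required, 3,924,657 in favor — approved.
Series D: 3/4 of 10934161 = 8200620.75, rounded up to 8200621; 8,200,621 required, 8,203,493 in favor — approved.

Approved — every class gave the required vote.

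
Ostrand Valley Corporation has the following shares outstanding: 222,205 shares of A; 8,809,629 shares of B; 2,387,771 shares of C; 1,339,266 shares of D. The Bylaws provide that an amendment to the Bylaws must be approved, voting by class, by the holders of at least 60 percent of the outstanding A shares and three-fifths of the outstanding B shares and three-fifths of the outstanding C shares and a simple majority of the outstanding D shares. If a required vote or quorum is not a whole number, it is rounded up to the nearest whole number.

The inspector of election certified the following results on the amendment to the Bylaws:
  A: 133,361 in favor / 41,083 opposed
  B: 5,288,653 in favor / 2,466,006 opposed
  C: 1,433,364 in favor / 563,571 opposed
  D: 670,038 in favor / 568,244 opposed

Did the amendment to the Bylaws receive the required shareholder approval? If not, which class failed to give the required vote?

Approved — every class gave the required vote.

A: 3/5 of 222205 = 133323; 133,323 required, 133,361 in favor — approved.
B: 3/5 of 8809629 = 5285777.40, rounded up to 5285778; 5,285,778 required, 5,288,653 in favor — approved.
C: 3/5 of 2387771 = 1432662.60, rounded up to 1432663; 1,432,663 required, 1,433,364 in favor — approved.
D: a majority of 1339266 is 669634; 669,634 required, 670,038 in favor — approved.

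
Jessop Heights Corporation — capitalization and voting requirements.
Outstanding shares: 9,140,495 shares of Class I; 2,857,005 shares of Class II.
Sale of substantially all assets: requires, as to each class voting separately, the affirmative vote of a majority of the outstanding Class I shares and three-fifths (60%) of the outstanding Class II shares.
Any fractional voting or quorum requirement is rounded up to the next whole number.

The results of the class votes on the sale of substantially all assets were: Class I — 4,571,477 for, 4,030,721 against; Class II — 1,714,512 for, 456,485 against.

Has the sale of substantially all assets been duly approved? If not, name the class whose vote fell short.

Class I: a majority of 9140495 is 4570248; 4,570,248 required, 4,571,477 in favor — approved.
Class II: 3/5 of 2857005 = 1714203; 1,714,203 required, 1,714,512 in favor — approved.

Approved — every class gave the required vote.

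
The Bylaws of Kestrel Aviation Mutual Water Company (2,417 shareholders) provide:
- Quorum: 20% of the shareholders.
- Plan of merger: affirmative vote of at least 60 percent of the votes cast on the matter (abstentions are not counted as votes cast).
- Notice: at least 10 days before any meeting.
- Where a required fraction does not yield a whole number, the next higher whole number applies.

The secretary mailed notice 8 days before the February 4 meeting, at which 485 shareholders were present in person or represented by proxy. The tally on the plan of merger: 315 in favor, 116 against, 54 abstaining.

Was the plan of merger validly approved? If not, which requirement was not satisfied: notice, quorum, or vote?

Notice: 8 days given; 10 required. Not satisfied.
Quorum: 20% of 2,417 = 483.40, rounded up to 484; 485 present. Satisfied.
Vote: requires three-fifths of the votes cast (485 − 54 abstaining = 431); 3/5 of 431 = 258.60, rounded up to 259, so 259 needed; 315 in favor. Satisfied.

Invalid — notice requirement not satisfied.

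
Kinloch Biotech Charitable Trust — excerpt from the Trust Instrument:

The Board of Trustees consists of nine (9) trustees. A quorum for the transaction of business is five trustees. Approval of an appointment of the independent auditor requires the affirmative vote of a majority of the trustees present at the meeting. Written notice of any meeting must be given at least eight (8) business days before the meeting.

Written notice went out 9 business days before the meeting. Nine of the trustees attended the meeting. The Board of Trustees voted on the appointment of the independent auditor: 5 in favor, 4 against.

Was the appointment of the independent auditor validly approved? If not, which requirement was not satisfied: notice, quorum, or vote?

Notice: 9 business days given; 8 required (9 ≥ 8). Satisfied.
Quorum: 9 present; quorum is 5. Satisfied.
Vote: the appointment of the independent auditor requires a majority of the trustees present (9). A majority of 9 is 5, so 5 affirmative votes are needed; 5 voted in favor. Satisfied.

Valid — all requirements satisfied.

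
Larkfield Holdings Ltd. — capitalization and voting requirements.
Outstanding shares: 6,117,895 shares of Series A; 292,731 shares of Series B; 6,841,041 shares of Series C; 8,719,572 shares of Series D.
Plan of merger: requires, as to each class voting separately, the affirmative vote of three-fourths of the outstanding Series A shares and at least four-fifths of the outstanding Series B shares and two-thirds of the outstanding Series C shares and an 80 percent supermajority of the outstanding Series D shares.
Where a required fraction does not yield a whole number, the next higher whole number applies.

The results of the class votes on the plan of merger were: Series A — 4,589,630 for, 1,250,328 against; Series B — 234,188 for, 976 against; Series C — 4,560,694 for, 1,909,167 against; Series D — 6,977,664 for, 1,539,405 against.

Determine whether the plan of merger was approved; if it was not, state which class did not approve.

Series A: 3/4 of 6117895 = 4588421.25, rounded up to 4588422; 4,588,422 required, 4,589,630 in favor — approved.
Series B: 4/5 of 292731 = 234184.80, rounded up to 234185; 234,185 required, 234,188 in favor — approved.
Series C: 2/3 of 6841041 = 4560694; 4,560,694 required, 4,560,694 in favor — approved.
Series D: 4/5 of 8719572 = 6975657.60, rounded up to 6975658; 6,975,658 required, 6,977,664 in favor — approved.

Approved — every class gave the required vote.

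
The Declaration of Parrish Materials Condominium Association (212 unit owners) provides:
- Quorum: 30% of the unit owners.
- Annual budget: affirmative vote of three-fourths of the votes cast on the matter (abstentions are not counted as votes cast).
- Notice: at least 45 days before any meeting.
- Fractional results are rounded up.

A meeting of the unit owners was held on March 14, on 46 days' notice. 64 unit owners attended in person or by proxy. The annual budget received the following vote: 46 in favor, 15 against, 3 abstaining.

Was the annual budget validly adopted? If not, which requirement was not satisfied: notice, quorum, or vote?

Valid — all requirements satisfied.

Notice: 46 days given; 45 required. Satisfied.
Quorum: 30% of 212 = 63.60, rounded up to 64; 64 present. Satisfied.
Vote: requires three-fourths of the votes cast (64 − 3 abstaining = 61); 3/4 of 61 = 45.75, rounded up to 46, so 46 needed; 46 in favor. Satisfied.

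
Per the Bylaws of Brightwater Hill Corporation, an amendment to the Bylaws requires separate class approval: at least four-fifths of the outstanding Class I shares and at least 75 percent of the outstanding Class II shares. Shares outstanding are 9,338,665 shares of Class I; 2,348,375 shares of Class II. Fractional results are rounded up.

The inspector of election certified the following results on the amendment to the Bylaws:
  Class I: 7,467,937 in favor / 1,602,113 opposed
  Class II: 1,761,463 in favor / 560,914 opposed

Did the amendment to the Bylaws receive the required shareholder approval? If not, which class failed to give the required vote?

Class I: 4/5 of 9338665 = 7470932; 7,470,932 required, 7,467,937 in favor — not approved.
Class II: 3/4 of 2348375 = 1761281.25, rounded up to 1761282; 1,761,282 required, 1,761,463 in favor — approved.

Not approved — the Class I shares did not give the required vote.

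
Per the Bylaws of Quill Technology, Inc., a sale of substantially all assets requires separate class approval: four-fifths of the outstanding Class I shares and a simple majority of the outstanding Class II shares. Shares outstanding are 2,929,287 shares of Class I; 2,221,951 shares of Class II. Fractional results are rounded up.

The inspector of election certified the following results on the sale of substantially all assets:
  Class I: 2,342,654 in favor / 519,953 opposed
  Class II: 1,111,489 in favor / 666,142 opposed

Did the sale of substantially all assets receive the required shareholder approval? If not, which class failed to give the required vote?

Not approved — the Class I shares did not give the required vote.

Class I: 4/5 of 2929287 = 2343429.60, rounded up to 2343430; 2,343,430 required, 2,342,654 in favor — not approved.
Class II: a majority of 2221951 is 1110976; 1,110,976 required, 1,111,489 in favor — approved.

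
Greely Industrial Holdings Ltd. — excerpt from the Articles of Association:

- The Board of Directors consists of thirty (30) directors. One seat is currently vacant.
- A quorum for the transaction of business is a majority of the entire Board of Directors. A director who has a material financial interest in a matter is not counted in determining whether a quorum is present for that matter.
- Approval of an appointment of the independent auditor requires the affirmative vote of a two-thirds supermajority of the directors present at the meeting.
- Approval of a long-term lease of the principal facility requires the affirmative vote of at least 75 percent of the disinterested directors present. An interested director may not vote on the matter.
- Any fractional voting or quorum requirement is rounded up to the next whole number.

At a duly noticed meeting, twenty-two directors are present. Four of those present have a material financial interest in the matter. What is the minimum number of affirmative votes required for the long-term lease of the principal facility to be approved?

14

The long-term lease of the principal facility requires three-fourths of the disinterested directors present (22 − 4 = 18).
3/4 of 18 = 13.50, rounded up to 14.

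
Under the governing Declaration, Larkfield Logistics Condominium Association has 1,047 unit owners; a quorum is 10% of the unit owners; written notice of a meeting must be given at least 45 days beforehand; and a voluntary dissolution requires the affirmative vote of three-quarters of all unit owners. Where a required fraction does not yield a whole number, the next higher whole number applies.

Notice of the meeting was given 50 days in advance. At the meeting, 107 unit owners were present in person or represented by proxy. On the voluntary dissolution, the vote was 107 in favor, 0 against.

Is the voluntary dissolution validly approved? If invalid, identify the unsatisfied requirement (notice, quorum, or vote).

Invalid — vote requirement not satisfied.

Notice: 50 days given; 45 required. Satisfied.
Quorum: 10% of 1,047 = 104.70, rounded up to 105; 107 present. Satisfied.
Vote: requires three-fourths of all unit owners (1,047); 3/4 of 1047 = 785.25, rounded up to 786, so 786 needed; 107 in favor. Not satisfied.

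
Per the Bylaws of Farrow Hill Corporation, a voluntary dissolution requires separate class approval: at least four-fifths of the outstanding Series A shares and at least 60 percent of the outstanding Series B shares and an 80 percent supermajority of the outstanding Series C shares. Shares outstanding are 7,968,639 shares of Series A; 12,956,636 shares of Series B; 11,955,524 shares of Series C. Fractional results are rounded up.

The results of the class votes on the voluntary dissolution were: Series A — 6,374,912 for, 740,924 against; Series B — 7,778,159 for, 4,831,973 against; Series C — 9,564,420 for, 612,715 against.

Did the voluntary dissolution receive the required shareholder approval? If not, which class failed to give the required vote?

Series A: 4/5 of 7968639 = 6374911.20, rounded up to 6374912; 6,374,912 required, 6,374,912 in favor — approved.
Series B: 3/5 of 12956636 = 7773981.60, rounded up to 7773982; 7,773,982 required, 7,778,159 in favor — approved.
Series C: 4/5 of 11955524 = 9564419.20, rounded up to 9564420; 9,564,420 required, 9,564,420 in favor — approved.

Approved — every class gave the required vote.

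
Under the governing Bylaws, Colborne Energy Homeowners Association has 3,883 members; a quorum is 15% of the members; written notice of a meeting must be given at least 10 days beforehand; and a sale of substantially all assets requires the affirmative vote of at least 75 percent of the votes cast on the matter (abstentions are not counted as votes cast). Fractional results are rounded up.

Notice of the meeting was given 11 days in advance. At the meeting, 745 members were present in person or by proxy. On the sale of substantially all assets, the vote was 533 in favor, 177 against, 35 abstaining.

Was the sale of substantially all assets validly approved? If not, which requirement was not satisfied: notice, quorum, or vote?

Valid — all requirements satisfied.

Notice: 11 days given; 10 required. Satisfied.
Quorum: 15% of 3,883 = 582.45, rounded up to 583; 745 present. Satisfied.
Vote: requires three-fourths of the votes cast (745 − 35 abstaining = 710); 3/4 of 710 = 532.50, rounded up to 533, so 533 needed; 533 in favor. Satisfied.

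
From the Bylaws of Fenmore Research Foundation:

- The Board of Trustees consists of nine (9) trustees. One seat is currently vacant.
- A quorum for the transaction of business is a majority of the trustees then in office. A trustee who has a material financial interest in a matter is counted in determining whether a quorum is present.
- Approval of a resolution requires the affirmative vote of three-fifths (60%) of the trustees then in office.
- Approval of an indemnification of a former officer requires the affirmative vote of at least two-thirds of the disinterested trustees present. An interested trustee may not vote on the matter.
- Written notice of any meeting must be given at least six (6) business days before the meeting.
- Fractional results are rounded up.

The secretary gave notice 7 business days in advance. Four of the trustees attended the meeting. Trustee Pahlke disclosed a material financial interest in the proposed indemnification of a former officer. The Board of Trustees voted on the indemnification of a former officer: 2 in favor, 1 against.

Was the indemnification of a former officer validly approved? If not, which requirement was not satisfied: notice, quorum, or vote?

Notice: 7 business days given; 6 required (7 ≥ 6). Satisfied.
Quorum: 4 present (interested trustees count toward quorum); quorum is 5. Not satisfied.
Vote: the indemnification of a former officer requires two-thirds of the disinterested trustees present (4 − 1 = 3). 2/3 of 3 = 2, so 2 affirmative votes are needed; 2 voted in favor. Satisfied. (Moot — without a quorum no business can be validly transacted.)

Invalid — quorum requirement not satisfied.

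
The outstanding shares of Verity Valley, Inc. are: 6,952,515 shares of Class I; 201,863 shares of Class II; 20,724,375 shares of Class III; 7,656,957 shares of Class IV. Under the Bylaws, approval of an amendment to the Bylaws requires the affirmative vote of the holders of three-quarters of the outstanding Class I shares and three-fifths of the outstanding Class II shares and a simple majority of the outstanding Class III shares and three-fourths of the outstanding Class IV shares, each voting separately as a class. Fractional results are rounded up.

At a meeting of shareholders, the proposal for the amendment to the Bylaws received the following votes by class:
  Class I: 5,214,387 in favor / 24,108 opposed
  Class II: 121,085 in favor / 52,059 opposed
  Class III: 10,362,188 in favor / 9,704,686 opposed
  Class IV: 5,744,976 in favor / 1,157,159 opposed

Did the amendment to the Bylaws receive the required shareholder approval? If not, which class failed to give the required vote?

Not approved — the Class II shares did not give the required vote.

Class I: 3/4 of 6952515 = 5214386.25, rounded up to 5214387; 5,214,387 required, 5,214,387 in favor — approved.
Class II: 3/5 of 201863 = 121117.80, rounded up to 121118; 121,118 required, 121,085 in favor — not approved.
Class III: a majority of 20724375 is 10362188; 10,362,188 required, 10,362,188 in favor — approved.
Class IV: 3/4 of 7656957 = 5742717.75, rounded up to 5742718; 5,742,718 required, 5,744,976 in favor — approved.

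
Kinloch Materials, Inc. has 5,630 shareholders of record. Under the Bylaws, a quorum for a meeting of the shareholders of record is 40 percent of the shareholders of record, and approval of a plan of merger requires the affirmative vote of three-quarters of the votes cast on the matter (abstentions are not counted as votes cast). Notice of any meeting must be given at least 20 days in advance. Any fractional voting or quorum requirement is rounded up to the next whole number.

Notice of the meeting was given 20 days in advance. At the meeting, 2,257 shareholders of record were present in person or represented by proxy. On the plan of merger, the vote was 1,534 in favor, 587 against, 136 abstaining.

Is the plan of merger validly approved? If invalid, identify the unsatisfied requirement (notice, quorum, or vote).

Notice: 20 days given; 20 required. Satisfied.
Quorum: 40% of 5,630 = 2,252; 2,257 present. Satisfied.
Vote: requires three-fourths of the votes cast (2,257 − 136 abstaining = 2,121); 3/4 of 2121 = 1590.75, rounded up to 1591, so 1,591 needed; 1,534 in favor. Not satisfied.

Invalid — vote requirement not satisfied.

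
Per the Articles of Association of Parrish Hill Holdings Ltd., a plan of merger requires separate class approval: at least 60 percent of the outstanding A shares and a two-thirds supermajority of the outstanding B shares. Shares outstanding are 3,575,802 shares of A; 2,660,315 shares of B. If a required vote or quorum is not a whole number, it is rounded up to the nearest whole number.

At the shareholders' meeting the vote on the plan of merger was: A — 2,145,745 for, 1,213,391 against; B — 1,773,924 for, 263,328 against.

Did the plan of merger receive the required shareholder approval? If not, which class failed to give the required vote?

Approved — every class gave the required vote.

A: 3/5 of 3575802 = 2145481.20, rounded up to 2145482; 2,145,482 required, 2,145,745 in favor — approved.
B: 2/3 of 2660315 = 1773543.33, rounded up to 1773544; 1,773,544 required, 1,773,924 in favor — approved.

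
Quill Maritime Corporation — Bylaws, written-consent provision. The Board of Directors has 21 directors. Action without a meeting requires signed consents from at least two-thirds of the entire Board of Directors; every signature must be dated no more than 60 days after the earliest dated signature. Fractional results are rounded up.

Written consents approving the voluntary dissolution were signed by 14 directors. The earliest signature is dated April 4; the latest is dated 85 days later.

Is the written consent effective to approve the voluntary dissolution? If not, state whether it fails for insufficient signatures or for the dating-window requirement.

Signatures required: at least two-thirds of 21 — 2/3 of 21 = 14, so 14 needed; 14 signed. Sufficient.
Dating window: the latest signature is 85 days after the earliest; the limit is 60 days. Outside the window.

Not effective — dating-window requirement not satisfied.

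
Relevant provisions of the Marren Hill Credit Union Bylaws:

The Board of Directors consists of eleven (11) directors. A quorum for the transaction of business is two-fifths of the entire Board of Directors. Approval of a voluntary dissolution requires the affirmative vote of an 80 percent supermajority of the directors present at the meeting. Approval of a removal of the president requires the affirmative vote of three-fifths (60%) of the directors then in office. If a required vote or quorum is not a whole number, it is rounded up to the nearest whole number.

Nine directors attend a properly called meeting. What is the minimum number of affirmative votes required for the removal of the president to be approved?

The removal of the president requires three-fifths of the directors then in office (11).
3/5 of 11 = 6.60, rounded up to 7.

7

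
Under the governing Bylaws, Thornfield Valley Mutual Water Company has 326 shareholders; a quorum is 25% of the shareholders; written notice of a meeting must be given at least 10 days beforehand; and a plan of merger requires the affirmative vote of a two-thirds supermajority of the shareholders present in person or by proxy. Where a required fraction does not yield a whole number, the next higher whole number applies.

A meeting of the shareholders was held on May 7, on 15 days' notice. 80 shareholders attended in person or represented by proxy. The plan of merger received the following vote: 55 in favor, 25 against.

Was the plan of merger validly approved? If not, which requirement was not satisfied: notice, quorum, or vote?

Invalid — quorum requirement not satisfied.

Notice: 15 days given; 10 required. Satisfied.
Quorum: 25% of 326 = 81.50, rounded up to 82; 80 present. Not satisfied.
Vote: requires two-thirds of those present (80); 2/3 of 80 = 53.33, rounded up to 54, so 54 needed; 55 in favor. Satisfied.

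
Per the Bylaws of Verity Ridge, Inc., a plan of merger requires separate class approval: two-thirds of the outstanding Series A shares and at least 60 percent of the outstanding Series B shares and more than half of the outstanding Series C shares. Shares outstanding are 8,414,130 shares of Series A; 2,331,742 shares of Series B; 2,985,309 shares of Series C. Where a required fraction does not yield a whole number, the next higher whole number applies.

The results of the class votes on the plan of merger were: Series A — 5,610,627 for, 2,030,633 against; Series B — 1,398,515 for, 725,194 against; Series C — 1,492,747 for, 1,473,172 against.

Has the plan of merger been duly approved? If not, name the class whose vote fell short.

Series A: 2/3 of 8414130 = 5609420; 5,609,420 required, 5,610,627 in favor — approved.
Series B: 3/5 of 2331742 = 1399045.20, rounded up to 1399046; 1,399,046 required, 1,398,515 in favor — not approved.
Series C: a majority of 2985309 is 1492655; 1,492,655 required, 1,492,747 in favor — approved.

Not approved — the Series B shares did not give the required vote.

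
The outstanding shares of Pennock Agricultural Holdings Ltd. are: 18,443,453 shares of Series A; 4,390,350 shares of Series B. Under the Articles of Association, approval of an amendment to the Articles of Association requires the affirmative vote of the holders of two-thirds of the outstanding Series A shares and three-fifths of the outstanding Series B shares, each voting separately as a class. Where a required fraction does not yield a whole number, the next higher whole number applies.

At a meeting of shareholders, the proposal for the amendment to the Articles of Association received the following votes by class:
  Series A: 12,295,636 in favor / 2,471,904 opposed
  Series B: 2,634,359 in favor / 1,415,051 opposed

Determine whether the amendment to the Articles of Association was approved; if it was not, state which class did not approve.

Approved — every class gave the required vote.

Series A: 2/3 of 18443453 = 12295635.33, rounded up to 12295636; 12,295,636 required, 12,295,636 in favor — approved.
Series B: 3/5 of 4390350 = 2634210; 2,634,210 required, 2,634,359 in favor — approved.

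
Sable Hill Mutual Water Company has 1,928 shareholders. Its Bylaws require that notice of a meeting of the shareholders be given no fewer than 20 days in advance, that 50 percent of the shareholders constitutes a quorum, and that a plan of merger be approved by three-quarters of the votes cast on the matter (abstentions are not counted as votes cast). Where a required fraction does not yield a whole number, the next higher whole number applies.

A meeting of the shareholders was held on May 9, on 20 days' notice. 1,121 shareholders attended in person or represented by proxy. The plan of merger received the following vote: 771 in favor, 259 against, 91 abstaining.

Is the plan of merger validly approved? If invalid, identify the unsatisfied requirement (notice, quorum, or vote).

Notice: 20 days given; 20 required. Satisfied.
Quorum: 50% of 1,928 = 964; 1,121 present. Satisfied.
Vote: requires three-fourths of the votes cast (1,121 − 91 abstaining = 1,030); 3/4 of 1030 = 772.50, rounded up to 773, so 773 needed; 771 in favor. Not satisfied.

Invalid — vote requirement not satisfied.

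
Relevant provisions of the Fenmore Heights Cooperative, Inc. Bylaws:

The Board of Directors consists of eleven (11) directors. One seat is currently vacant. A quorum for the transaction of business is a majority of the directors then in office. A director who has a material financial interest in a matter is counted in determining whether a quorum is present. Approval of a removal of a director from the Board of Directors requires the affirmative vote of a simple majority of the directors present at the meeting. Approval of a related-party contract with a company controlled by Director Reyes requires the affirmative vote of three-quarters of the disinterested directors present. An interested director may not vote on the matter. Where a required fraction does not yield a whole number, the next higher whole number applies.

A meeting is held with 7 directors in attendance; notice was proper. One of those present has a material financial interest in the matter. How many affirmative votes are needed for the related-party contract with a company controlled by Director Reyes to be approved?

The related-party contract with a company controlled by Director Reyes requires three-fourths of the disinterested directors present (7 − 1 = 6).
3/4 of 6 = 4.50, rounded up to 5.

5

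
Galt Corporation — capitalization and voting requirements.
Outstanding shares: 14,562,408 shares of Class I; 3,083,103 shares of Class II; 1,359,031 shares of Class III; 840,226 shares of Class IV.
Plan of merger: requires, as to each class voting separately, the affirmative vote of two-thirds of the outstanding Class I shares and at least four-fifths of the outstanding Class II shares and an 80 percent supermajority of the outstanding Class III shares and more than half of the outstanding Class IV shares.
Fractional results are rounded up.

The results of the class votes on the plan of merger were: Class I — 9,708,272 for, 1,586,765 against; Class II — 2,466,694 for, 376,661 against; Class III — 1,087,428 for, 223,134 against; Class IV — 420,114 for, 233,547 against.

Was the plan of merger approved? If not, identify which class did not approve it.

Approved — every class gave the required vote.

Class I: 2/3 of 14562408 = 9708272; 9,708,272 required, 9,708,272 in favor — approved.
Class II: 4/5 of 3083103 = 2466482.40, rounded up to 2466483; 2,466,483 required, 2,466,694 in favor — approved.
Class III: 4/5 of 1359031 = 1087224.80, rounded up to 1087225; 1,087,225 required, 1,087,428 in favor — approved.
Class IV: a majority of 840226 is 420114; 420,114 required, 420,114 in favor — approved.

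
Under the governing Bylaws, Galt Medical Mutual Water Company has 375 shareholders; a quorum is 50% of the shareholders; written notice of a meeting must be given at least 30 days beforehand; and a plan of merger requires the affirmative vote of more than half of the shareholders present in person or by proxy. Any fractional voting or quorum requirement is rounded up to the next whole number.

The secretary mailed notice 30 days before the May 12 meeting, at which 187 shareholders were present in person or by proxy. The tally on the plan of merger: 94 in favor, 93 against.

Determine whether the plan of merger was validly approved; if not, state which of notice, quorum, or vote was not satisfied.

Invalid — quorum requirement not satisfied.

Notice: 30 days given; 30 required. Satisfied.
Quorum: 50% of 375 = 187.50, rounded up to 188; 187 present. Not satisfied.
Vote: requires a majority of those present (187); a majority of 187 is 94, so 94 needed; 94 in favor. Satisfied.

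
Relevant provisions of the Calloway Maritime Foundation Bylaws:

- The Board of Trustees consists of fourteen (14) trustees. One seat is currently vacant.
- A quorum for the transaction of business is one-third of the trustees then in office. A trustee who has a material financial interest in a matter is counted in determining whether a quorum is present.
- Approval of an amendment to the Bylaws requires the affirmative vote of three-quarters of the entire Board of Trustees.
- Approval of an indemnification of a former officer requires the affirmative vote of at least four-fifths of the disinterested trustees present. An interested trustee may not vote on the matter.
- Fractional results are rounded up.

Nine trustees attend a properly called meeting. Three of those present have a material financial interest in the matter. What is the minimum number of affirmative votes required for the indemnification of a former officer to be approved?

5

The indemnification of a former officer requires four-fifths of the disinterested trustees present (9 − 3 = 6).
4/5 of 6 = 4.80, rounded up to 5.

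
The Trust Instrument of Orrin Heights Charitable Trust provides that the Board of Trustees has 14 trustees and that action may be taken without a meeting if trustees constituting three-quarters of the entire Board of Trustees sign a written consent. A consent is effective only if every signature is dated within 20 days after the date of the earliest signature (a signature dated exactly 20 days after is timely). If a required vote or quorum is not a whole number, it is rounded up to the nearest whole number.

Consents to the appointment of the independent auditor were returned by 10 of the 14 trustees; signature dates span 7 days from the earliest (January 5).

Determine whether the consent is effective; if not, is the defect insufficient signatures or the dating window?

Not effective — insufficient signatures.

Signatures required: three-quarters of 14 — 3/4 of 14 = 10.50, rounded up to 11, so 11 needed; 10 signed. Insufficient.
Dating window: the latest signature is 7 days after the earliest; the limit is 20 days. Within the window.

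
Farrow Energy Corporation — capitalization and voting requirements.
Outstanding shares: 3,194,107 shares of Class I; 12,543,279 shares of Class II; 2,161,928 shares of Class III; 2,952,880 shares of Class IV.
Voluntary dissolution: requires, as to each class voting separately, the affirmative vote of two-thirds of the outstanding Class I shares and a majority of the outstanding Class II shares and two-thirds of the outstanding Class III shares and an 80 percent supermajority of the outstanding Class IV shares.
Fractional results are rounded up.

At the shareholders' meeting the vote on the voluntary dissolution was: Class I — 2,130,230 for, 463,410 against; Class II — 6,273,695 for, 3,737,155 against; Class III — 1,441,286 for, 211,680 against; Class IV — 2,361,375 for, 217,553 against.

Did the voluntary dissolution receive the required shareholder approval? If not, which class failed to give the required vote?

Not approved — the Class IV shares did not give the required vote.

Class I: 2/3 of 3194107 = 2129404.67, rounded up to 2129405; 2,129,405 required, 2,130,230 in favor — approved.
Class II: a majority of 12543279 is 6271640; 6,271,640 required, 6,273,695 in favor — approved.
Class III: 2/3 of 2161928 = 1441285.33, rounded up to 1441286; 1,441,286 required, 1,441,286 in favor — approved.
Class IV: 4/5 of 2952880 = 2362304; 2,362,304 required, 2,361,375 in favor — not approved.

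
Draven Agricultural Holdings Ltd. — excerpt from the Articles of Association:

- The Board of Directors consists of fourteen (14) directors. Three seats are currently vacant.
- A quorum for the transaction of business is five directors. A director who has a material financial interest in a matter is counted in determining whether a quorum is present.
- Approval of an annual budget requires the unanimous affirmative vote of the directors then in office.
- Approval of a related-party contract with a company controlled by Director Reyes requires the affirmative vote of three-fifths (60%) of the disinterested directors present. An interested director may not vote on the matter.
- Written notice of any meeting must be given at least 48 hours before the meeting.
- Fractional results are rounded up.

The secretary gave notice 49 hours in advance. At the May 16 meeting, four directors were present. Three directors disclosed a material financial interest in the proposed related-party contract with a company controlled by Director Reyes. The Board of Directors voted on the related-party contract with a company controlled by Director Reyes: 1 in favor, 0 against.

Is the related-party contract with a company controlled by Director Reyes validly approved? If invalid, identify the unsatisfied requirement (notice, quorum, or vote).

Invalid — quorum requirement not satisfied.

Notice: 49 hours given; 48 required (49 ≥ 48). Satisfied.
Quorum: 4 present (interested directors count toward quorum); quorum is 5. Not satisfied.
Vote: the related-party contract with a company controlled by Director Reyes requires three-fifths of the disinterested directors present (4 − 3 = 1). 3/5 of 1 = 0.60, rounded up to 1, so 1 affirmative vote is needed; 1 voted in favor. Satisfied. (Moot — without a quorum no business can be validly transacted.)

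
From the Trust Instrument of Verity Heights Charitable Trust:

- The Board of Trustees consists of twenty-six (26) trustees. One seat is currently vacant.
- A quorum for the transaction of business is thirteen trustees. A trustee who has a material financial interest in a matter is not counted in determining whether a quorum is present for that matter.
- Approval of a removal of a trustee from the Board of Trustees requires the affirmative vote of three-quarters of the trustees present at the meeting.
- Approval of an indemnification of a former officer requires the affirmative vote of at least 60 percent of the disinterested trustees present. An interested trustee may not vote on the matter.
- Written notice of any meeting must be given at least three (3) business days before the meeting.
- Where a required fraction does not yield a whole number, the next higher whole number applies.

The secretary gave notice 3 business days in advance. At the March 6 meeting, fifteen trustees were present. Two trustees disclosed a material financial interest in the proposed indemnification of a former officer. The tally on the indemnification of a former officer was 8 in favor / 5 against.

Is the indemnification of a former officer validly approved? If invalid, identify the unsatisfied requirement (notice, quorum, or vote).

Valid — all requirements satisfied.

Notice: 3 business days given; 3 required (3 ≥ 3). Satisfied.
Quorum: 15 present, but the 2 interested trustees do not count, leaving 13. Quorum is 13. Satisfied.
Vote: the indemnification of a former officer requires three-fifths of the disinterested trustees present (15 − 2 = 13). 3/5 of 13 = 7.80, rounded up to 8, so 8 affirmative votes are needed; 8 voted in favor. Satisfied.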